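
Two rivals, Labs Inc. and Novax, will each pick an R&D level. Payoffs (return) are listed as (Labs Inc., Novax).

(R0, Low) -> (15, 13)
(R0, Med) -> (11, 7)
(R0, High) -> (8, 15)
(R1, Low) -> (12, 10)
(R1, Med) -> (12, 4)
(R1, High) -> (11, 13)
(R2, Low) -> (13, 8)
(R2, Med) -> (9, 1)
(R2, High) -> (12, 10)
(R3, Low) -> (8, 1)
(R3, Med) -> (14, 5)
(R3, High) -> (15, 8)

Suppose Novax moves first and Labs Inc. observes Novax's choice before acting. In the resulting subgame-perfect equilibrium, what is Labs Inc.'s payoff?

15

Backward induction with Novax moving first.
- Low: Labs Inc. compares 15, 12, 13, 8 and picks R0; Novax would get 13.
- Med: Labs Inc. compares 11, 12, 9, 14 and picks R3; Novax would get 5.
- High: Labs Inc. compares 8, 11, 12, 15 and picks R3; Novax would get 8.
Novax's induced payoffs are 13, 5, 8, so Novax commits to Low. Subgame-perfect outcome: (R0, Low) with payoffs (15, 13).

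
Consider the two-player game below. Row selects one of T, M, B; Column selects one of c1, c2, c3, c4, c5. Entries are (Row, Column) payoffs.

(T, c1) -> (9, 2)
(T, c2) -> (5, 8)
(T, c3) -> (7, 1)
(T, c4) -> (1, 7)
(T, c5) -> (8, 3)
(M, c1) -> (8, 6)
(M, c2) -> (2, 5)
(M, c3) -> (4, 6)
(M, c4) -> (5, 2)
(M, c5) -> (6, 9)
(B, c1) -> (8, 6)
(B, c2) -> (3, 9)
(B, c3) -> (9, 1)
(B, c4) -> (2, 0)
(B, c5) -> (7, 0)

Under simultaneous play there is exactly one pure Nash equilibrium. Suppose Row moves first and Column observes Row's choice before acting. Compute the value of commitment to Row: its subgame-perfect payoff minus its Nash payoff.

Backward induction with Row moving first.
- T: BR = c2, leader payoff 5.
- M: BR = c5, leader payoff 6.
- B: BR = c2, leader payoff 3.
Among 5, 6, 3, the best is 6 at M. Subgame-perfect outcome: (M, c5) with payoffs (6, 9).
Now find the simultaneous Nash equilibrium.
Row's best replies: c1→T; c2→T; c3→B; c4→M; c5→T.
Column's best replies: T→c2; M→c5; B→c2.
The unique mutual best reply is (T, c2), giving (5, 8).
Row's commitment gain: 6 − 5 = 1.

1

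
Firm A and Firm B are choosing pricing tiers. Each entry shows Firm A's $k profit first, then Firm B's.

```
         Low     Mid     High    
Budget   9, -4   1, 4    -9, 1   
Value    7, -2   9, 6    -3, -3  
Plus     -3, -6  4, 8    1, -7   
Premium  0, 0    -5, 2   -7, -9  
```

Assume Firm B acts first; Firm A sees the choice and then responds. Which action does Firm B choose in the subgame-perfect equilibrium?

Mid

Work backward from Firm A's decision.
- Low: BR = Budget, leader payoff -4.
- Mid: BR = Value, leader payoff 6.
- High: BR = Plus, leader payoff -7.
Maximizing over -4, 6, -7, Firm B chooses Mid. Subgame-perfect outcome: (Value, Mid) with payoffs (9, 6).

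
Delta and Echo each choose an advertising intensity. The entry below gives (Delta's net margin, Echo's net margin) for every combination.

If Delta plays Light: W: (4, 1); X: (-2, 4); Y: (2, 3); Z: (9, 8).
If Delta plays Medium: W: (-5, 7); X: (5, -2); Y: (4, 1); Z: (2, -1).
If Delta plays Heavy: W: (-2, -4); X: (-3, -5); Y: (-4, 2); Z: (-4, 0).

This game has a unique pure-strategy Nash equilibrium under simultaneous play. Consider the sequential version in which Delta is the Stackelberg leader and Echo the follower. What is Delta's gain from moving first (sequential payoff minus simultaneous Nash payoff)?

Backward induction with Delta moving first.
- Light → Echo plays Z (best of 1, 4, 3, 8); Delta gets 9.
- Medium → Echo plays W (best of 7, -2, 1, -1); Delta gets -5.
- Heavy → Echo plays Y (best of -4, -5, 2, 0); Delta gets -4.
Among 9, -5, -4, the best is 9 at Light. Subgame-perfect outcome: (Light, Z) with payoffs (9, 8).
Under simultaneous play:
Delta's best replies: W→Light; X→Medium; Y→Medium; Z→Light.
Echo's best replies: Light→Z; Medium→W; Heavy→Y.
The unique mutual best reply is (Light, Z), giving (9, 8).
Delta's commitment gain: 9 − 9 = 0.

0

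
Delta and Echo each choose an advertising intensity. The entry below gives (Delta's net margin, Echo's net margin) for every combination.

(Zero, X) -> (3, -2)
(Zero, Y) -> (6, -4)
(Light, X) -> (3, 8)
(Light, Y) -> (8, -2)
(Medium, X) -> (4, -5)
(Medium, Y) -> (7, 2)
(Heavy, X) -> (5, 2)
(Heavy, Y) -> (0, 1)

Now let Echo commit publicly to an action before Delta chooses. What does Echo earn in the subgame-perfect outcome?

2

Solve by backward induction (Echo leads).
- X → Delta plays Heavy (best of 3, 3, 4, 5); Echo gets 2.
- Y → Delta plays Light (best of 6, 8, 7, 0); Echo gets -2.
Maximizing over 2, -2, Echo chooses X. Subgame-perfect outcome: (Heavy, X) with payoffs (5, 2).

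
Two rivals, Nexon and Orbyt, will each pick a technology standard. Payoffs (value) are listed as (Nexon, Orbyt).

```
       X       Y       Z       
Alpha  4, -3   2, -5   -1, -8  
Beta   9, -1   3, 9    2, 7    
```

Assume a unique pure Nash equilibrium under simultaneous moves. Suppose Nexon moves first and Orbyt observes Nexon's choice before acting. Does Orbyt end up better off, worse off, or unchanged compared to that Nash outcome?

worse off

Backward induction with Nexon moving first.
- Alpha: Orbyt compares -3, -5, -8 and picks X; Nexon would get 4.
- Beta: Orbyt compares -1, 9, 7 and picks Y; Nexon would get 3.
Maximizing over 4, 3, Nexon chooses Alpha. Subgame-perfect outcome: (Alpha, X) with payoffs (4, -3).
Now find the simultaneous Nash equilibrium.
Nexon's best replies: X→Beta; Y→Beta; Z→Beta.
Orbyt's best replies: Alpha→X; Beta→Y.
Only (Beta, Y) has each player best-responding; Nash payoffs (3, 9).
Orbyt earns -3 sequentially versus 9 at the Nash outcome: worse off.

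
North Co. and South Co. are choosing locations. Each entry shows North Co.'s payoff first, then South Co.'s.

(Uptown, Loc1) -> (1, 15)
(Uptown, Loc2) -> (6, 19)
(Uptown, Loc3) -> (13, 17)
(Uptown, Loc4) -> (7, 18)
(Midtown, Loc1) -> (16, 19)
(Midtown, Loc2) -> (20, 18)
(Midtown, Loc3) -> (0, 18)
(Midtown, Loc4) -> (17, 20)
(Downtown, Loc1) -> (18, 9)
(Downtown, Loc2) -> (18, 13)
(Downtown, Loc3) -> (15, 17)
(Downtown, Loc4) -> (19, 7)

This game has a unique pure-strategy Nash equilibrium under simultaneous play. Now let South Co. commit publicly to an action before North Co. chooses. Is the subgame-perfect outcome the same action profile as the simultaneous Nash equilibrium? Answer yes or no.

Backward induction with South Co. moving first.
- Loc1 → North Co. plays Downtown (best of 1, 16, 18); South Co. gets 9.
- Loc2 → North Co. plays Midtown (best of 6, 20, 18); South Co. gets 18.
- Loc3 → North Co. plays Downtown (best of 13, 0, 15); South Co. gets 17.
- Loc4 → North Co. plays Downtown (best of 7, 17, 19); South Co. gets 7.
Maximizing over 9, 18, 17, 7, South Co. chooses Loc2. Subgame-perfect outcome: (Midtown, Loc2) with payoffs (20, 18).
For the simultaneous game, intersect best replies.
North Co.'s best replies: Loc1→Downtown; Loc2→Midtown; Loc3→Downtown; Loc4→Downtown.
South Co.'s best replies: Uptown→Loc2; Midtown→Loc4; Downtown→Loc3.
Only (Downtown, Loc3) has each player best-responding; Nash payoffs (15, 17).
Sequential outcome (Midtown, Loc2) differs from the Nash profile (Downtown, Loc3).

no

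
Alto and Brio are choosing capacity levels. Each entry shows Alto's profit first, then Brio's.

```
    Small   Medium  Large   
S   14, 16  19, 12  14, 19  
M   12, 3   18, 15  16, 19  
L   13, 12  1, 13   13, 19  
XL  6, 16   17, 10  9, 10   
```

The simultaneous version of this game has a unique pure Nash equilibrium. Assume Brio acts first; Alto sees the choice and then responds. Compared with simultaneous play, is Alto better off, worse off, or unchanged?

Backward induction with Brio moving first.
- Small: BR = S, leader payoff 16.
- Medium: BR = S, leader payoff 12.
- Large: BR = M, leader payoff 19.
Brio's induced payoffs are 16, 12, 19, so Brio commits to Large. Subgame-perfect outcome: (M, Large) with payoffs (16, 19).
For the simultaneous game, intersect best replies.
Alto's best replies: Small→S; Medium→S; Large→M.
Brio's best replies: S→Large; M→Large; L→Large; XL→Small.
The unique mutual best reply is (M, Large), giving (16, 19).
Alto earns 16 sequentially versus 16 at the Nash outcome: unchanged.

unchanged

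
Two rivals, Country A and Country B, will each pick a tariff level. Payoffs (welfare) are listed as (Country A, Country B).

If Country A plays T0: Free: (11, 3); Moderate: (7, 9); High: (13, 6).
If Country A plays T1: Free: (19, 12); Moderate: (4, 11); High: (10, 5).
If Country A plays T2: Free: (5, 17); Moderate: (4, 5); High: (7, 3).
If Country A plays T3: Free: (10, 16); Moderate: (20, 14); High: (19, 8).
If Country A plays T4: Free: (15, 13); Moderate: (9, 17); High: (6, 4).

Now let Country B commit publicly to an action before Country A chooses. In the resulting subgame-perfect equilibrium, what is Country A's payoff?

20

Solve by backward induction (Country B leads).
- Free → Country A plays T1 (best of 11, 19, 5, 10, 15); Country B gets 12.
- Moderate → Country A plays T3 (best of 7, 4, 4, 20, 9); Country B gets 14.
- High → Country A plays T3 (best of 13, 10, 7, 19, 6); Country B gets 8.
Country B's induced payoffs are 12, 14, 8, so Country B commits to Moderate. Subgame-perfect outcome: (T3, Moderate) with payoffs (20, 14).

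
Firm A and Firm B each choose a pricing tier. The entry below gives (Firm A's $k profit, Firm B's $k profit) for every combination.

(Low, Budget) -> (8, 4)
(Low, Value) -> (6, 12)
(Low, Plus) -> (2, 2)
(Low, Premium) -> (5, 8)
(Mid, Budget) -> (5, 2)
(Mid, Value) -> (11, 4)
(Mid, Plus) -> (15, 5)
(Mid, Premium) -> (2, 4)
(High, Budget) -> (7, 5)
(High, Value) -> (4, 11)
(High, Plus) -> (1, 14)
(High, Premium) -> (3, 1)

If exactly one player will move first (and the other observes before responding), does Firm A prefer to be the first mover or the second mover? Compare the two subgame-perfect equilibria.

first

If Firm A leads: Firm B's best replies are Low→Value, Mid→Plus, High→Plus; Firm A's induced payoffs 6, 15, 1; outcome (Mid, Plus), payoffs (15, 5).
If Firm B leads: Firm A's best replies are Budget→Low, Value→Mid, Plus→Mid, Premium→Low; Firm B's induced payoffs 4, 4, 5, 8; outcome (Low, Premium), payoffs (5, 8).
Firm A gets 15 moving first and 5 moving second, so Firm A prefers to move first.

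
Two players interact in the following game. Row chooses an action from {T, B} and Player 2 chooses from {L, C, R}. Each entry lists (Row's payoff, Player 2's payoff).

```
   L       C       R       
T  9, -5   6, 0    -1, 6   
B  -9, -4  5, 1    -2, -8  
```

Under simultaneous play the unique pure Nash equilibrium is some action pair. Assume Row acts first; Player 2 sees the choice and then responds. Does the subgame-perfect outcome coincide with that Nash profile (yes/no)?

no

Player 2 best-responds to each possible Row move:
- T → Player 2 plays R (best of -5, 0, 6); Row gets -1.
- B → Player 2 plays C (best of -4, 1, -8); Row gets 5.
Maximizing over -1, 5, Row chooses B. Subgame-perfect outcome: (B, C) with payoffs (5, 1).
For the simultaneous game, intersect best replies.
Row's best replies: L→T; C→T; R→T.
Player 2's best replies: T→R; B→C.
The unique mutual best reply is (T, R), giving (-1, 6).
Sequential outcome (B, C) differs from the Nash profile (T, R).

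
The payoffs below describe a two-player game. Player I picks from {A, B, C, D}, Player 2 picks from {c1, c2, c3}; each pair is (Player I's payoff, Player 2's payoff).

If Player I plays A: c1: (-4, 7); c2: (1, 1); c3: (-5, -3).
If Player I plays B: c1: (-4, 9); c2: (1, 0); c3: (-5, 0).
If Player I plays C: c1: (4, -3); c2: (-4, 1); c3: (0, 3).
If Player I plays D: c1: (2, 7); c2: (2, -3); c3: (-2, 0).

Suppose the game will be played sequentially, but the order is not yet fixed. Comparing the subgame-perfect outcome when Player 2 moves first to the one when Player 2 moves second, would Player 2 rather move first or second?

second

If Player I leads: Player 2's best replies are A→c1, B→c1, C→c3, D→c1; Player I's induced payoffs -4, -4, 0, 2; outcome (D, c1), payoffs (2, 7).
If Player 2 leads: Player I's best replies are c1→C, c2→D, c3→C; Player 2's induced payoffs -3, -3, 3; outcome (C, c3), payoffs (0, 3).
Player 2 gets 3 moving first and 7 moving second, so Player 2 prefers to move second.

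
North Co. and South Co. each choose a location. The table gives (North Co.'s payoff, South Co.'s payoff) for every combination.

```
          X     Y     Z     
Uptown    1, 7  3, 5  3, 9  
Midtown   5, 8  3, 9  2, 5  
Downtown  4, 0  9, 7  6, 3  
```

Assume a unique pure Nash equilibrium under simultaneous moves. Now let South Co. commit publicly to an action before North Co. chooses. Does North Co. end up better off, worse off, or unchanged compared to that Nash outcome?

Work backward from North Co.'s decision.
- X: BR = Midtown, leader payoff 8.
- Y: BR = Downtown, leader payoff 7.
- Z: BR = Downtown, leader payoff 3.
Among 8, 7, 3, the best is 8 at X. Subgame-perfect outcome: (Midtown, X) with payoffs (5, 8).
For the simultaneous game, intersect best replies.
North Co.'s best replies: X→Midtown; Y→Downtown; Z→Downtown.
South Co.'s best replies: Uptown→Z; Midtown→Y; Downtown→Y.
Only (Downtown, Y) has each player best-responding; Nash payoffs (9, 7).
North Co. earns 5 sequentially versus 9 at the Nash outcome: worse off.

worse off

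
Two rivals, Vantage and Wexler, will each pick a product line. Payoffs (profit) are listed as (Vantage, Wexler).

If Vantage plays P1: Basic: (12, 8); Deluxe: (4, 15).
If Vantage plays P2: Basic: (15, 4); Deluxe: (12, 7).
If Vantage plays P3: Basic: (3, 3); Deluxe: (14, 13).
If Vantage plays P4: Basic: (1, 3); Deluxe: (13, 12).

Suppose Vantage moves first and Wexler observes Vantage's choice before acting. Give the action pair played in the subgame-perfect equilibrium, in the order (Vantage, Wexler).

(P3, Deluxe)

Work backward from Wexler's decision.
- P1: BR = Deluxe, leader payoff 4.
- P2: BR = Deluxe, leader payoff 12.
- P3: BR = Deluxe, leader payoff 14.
- P4: BR = Deluxe, leader payoff 13.
Among 4, 12, 14, 13, the best is 14 at P3. Subgame-perfect outcome: (P3, Deluxe) with payoffs (14, 13).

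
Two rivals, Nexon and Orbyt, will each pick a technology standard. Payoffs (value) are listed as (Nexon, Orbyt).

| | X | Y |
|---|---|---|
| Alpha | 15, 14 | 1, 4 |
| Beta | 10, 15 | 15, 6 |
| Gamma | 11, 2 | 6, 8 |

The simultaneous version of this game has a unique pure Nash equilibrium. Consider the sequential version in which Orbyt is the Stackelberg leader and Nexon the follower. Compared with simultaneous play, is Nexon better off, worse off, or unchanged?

Nexon best-responds to each possible Orbyt move:
- X: BR = Alpha, leader payoff 14.
- Y: BR = Beta, leader payoff 6.
Maximizing over 14, 6, Orbyt chooses X. Subgame-perfect outcome: (Alpha, X) with payoffs (15, 14).
For the simultaneous game, intersect best replies.
Nexon's best replies: X→Alpha; Y→Beta.
Orbyt's best replies: Alpha→X; Beta→X; Gamma→Y.
Only (Alpha, X) has each player best-responding; Nash payoffs (15, 14).
Nexon earns 15 sequentially versus 15 at the Nash outcome: unchanged.

unchanged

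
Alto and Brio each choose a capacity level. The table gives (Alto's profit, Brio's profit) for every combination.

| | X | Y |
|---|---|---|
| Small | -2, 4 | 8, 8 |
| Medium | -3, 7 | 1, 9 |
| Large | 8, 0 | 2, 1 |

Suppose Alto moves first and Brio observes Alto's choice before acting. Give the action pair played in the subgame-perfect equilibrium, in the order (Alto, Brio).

Work backward from Brio's decision.
- Small: Brio compares 4, 8 and picks Y; Alto would get 8.
- Medium: Brio compares 7, 9 and picks Y; Alto would get 1.
- Large: Brio compares 0, 1 and picks Y; Alto would get 2.
Alto's induced payoffs are 8, 1, 2, so Alto commits to Small. Subgame-perfect outcome: (Small, Y) with payoffs (8, 8).

(Small, Y)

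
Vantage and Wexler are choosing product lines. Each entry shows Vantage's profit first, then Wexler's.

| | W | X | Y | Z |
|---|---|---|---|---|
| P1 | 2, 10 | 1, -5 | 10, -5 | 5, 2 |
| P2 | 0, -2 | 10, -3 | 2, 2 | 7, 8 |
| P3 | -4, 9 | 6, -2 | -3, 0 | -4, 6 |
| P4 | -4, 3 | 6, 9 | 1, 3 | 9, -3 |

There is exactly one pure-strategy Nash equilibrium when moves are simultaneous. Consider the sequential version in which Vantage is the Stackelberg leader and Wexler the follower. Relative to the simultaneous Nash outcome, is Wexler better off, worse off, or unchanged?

worse off

Solve by backward induction (Vantage leads).
- P1: BR = W, leader payoff 2.
- P2: BR = Z, leader payoff 7.
- P3: BR = W, leader payoff -4.
- P4: BR = X, leader payoff 6.
Maximizing over 2, 7, -4, 6, Vantage chooses P2. Subgame-perfect outcome: (P2, Z) with payoffs (7, 8).
For the simultaneous game, intersect best replies.
Vantage's best replies: W→P1; X→P2; Y→P1; Z→P4.
Wexler's best replies: P1→W; P2→Z; P3→W; P4→X.
Only (P1, W) has each player best-responding; Nash payoffs (2, 10).
Wexler earns 8 sequentially versus 10 at the Nash outcome: worse off.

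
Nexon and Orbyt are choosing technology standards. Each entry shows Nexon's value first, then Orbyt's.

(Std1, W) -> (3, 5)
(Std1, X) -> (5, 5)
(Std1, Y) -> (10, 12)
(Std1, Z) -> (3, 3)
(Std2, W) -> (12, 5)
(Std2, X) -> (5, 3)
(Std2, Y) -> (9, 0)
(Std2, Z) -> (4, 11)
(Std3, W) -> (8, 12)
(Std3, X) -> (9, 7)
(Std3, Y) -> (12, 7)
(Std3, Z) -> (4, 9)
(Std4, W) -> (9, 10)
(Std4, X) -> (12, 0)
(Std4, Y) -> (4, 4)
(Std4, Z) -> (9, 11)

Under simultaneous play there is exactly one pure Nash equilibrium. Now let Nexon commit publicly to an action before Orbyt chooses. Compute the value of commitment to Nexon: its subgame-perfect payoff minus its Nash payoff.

1

Work backward from Orbyt's decision.
- Std1 → Orbyt plays Y (best of 5, 5, 12, 3); Nexon gets 10.
- Std2 → Orbyt plays Z (best of 5, 3, 0, 11); Nexon gets 4.
- Std3 → Orbyt plays W (best of 12, 7, 7, 9); Nexon gets 8.
- Std4 → Orbyt plays Z (best of 10, 0, 4, 11); Nexon gets 9.
Maximizing over 10, 4, 8, 9, Nexon chooses Std1. Subgame-perfect outcome: (Std1, Y) with payoffs (10, 12).
Under simultaneous play:
Nexon's best replies: W→Std2; X→Std4; Y→Std3; Z→Std4.
Orbyt's best replies: Std1→Y; Std2→Z; Std3→W; Std4→Z.
The unique mutual best reply is (Std4, Z), giving (9, 11).
Nexon's commitment gain: 10 − 9 = 1.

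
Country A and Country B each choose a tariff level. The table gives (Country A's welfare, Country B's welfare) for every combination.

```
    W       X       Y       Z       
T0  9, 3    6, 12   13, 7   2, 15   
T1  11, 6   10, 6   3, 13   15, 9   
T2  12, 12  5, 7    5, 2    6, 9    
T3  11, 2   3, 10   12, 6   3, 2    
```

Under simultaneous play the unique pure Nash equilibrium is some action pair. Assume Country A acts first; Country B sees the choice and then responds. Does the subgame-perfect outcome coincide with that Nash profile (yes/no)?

yes

Solve by backward induction (Country A leads).
- T0: Country B compares 3, 12, 7, 15 and picks Z; Country A would get 2.
- T1: Country B compares 6, 6, 13, 9 and picks Y; Country A would get 3.
- T2: Country B compares 12, 7, 2, 9 and picks W; Country A would get 12.
- T3: Country B compares 2, 10, 6, 2 and picks X; Country A would get 3.
Among 2, 3, 12, 3, the best is 12 at T2. Subgame-perfect outcome: (T2, W) with payoffs (12, 12).
For the simultaneous game, intersect best replies.
Country A's best replies: W→T2; X→T1; Y→T0; Z→T1.
Country B's best replies: T0→Z; T1→Y; T2→W; T3→X.
Only (T2, W) has each player best-responding; Nash payoffs (12, 12).
Sequential outcome (T2, W) coincides with the Nash profile (T2, W).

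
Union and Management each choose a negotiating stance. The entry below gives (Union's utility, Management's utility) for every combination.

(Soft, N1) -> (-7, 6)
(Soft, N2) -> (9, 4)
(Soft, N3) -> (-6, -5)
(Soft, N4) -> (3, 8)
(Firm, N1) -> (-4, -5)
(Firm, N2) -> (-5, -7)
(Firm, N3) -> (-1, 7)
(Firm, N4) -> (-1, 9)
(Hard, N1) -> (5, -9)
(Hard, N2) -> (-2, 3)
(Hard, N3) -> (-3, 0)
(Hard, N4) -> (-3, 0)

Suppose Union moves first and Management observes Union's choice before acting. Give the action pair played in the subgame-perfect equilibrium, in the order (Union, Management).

Solve by backward induction (Union leads).
- Soft → Management plays N4 (best of 6, 4, -5, 8); Union gets 3.
- Firm → Management plays N4 (best of -5, -7, 7, 9); Union gets -1.
- Hard → Management plays N2 (best of -9, 3, 0, 0); Union gets -2.
Union's induced payoffs are 3, -1, -2, so Union commits to Soft. Subgame-perfect outcome: (Soft, N4) with payoffs (3, 8).

(Soft, N4)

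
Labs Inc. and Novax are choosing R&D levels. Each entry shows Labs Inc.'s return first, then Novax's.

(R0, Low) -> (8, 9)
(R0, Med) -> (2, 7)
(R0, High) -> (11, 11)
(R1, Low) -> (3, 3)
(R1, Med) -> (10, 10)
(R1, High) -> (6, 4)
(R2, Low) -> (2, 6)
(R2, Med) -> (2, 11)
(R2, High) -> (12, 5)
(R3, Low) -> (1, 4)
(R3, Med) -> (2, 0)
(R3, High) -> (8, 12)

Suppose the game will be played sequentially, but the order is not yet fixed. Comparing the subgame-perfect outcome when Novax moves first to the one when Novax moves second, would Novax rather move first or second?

If Labs Inc. leads: Novax's best replies are R0→High, R1→Med, R2→Med, R3→High; Labs Inc.'s induced payoffs 11, 10, 2, 8; outcome (R0, High), payoffs (11, 11).
If Novax leads: Labs Inc.'s best replies are Low→R0, Med→R1, High→R2; Novax's induced payoffs 9, 10, 5; outcome (R1, Med), payoffs (10, 10).
Novax gets 10 moving first and 11 moving second, so Novax prefers to move second.

second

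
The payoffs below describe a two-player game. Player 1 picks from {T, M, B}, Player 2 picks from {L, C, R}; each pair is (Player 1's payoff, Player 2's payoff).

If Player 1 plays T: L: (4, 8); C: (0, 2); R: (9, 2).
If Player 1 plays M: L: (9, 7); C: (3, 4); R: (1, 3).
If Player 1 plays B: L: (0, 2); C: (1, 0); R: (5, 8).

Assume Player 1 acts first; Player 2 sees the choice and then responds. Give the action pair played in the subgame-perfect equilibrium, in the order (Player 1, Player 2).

Backward induction with Player 1 moving first.
- T: BR = L, leader payoff 4.
- M: BR = L, leader payoff 9.
- B: BR = R, leader payoff 5.
Maximizing over 4, 9, 5, Player 1 chooses M. Subgame-perfect outcome: (M, L) with payoffs (9, 7).

(M, L)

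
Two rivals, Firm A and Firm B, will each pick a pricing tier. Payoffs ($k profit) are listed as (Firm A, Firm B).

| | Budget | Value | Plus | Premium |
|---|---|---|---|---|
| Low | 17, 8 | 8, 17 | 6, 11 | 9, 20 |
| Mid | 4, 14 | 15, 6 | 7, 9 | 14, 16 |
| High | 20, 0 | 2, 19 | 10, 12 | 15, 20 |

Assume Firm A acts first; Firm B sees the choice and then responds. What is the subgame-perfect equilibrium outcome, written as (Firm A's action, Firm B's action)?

Solve by backward induction (Firm A leads).
- Low → Firm B plays Premium (best of 8, 17, 11, 20); Firm A gets 9.
- Mid → Firm B plays Premium (best of 14, 6, 9, 16); Firm A gets 14.
- High → Firm B plays Premium (best of 0, 19, 12, 20); Firm A gets 15.
Among 9, 14, 15, the best is 15 at High. Subgame-perfect outcome: (High, Premium) with payoffs (15, 20).

(High, Premium)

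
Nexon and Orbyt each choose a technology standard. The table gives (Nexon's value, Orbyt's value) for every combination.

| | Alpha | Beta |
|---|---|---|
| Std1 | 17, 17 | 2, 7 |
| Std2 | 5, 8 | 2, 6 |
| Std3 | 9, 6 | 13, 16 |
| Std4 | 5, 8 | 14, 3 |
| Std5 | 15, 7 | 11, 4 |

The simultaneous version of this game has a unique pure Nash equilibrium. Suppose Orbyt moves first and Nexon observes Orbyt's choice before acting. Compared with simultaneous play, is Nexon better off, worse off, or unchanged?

unchanged

Work backward from Nexon's decision.
- Alpha: Nexon compares 17, 5, 9, 5, 15 and picks Std1; Orbyt would get 17.
- Beta: Nexon compares 2, 2, 13, 14, 11 and picks Std4; Orbyt would get 3.
Orbyt's induced payoffs are 17, 3, so Orbyt commits to Alpha. Subgame-perfect outcome: (Std1, Alpha) with payoffs (17, 17).
Under simultaneous play:
Nexon's best replies: Alpha→Std1; Beta→Std4.
Orbyt's best replies: Std1→Alpha; Std2→Alpha; Std3→Beta; Std4→Alpha; Std5→Alpha.
The unique mutual best reply is (Std1, Alpha), giving (17, 17).
Nexon earns 17 sequentially versus 17 at the Nash outcome: unchanged.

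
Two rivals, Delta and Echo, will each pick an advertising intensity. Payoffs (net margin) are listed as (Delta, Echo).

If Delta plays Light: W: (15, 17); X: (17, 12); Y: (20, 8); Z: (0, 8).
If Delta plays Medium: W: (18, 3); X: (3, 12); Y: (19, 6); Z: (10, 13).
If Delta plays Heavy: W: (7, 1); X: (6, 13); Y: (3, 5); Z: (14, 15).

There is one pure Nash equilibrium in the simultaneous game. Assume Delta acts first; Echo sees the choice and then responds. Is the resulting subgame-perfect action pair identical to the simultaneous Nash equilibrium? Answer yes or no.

Solve by backward induction (Delta leads).
- Light → Echo plays W (best of 17, 12, 8, 8); Delta gets 15.
- Medium → Echo plays Z (best of 3, 12, 6, 13); Delta gets 10.
- Heavy → Echo plays Z (best of 1, 13, 5, 15); Delta gets 14.
Among 15, 10, 14, the best is 15 at Light. Subgame-perfect outcome: (Light, W) with payoffs (15, 17).
Under simultaneous play:
Delta's best replies: W→Medium; X→Light; Y→Light; Z→Heavy.
Echo's best replies: Light→W; Medium→Z; Heavy→Z.
Only (Heavy, Z) has each player best-responding; Nash payoffs (14, 15).
Sequential outcome (Light, W) differs from the Nash profile (Heavy, Z).

no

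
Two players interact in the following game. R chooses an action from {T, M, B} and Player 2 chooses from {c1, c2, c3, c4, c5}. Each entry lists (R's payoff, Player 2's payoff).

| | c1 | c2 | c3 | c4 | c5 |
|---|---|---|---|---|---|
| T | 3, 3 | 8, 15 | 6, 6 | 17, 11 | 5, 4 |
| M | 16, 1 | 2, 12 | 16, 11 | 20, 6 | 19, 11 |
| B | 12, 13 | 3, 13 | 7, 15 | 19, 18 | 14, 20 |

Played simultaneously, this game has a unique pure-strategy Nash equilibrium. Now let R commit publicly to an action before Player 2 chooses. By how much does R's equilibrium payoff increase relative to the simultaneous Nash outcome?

Backward induction with R moving first.
- T: BR = c2, leader payoff 8.
- M: BR = c2, leader payoff 2.
- B: BR = c5, leader payoff 14.
Maximizing over 8, 2, 14, R chooses B. Subgame-perfect outcome: (B, c5) with payoffs (14, 20).
Now find the simultaneous Nash equilibrium.
R's best replies: c1→M; c2→T; c3→M; c4→M; c5→M.
Player 2's best replies: T→c2; M→c2; B→c5.
Only (T, c2) has each player best-responding; Nash payoffs (8, 15).
R's commitment gain: 14 − 8 = 6.

6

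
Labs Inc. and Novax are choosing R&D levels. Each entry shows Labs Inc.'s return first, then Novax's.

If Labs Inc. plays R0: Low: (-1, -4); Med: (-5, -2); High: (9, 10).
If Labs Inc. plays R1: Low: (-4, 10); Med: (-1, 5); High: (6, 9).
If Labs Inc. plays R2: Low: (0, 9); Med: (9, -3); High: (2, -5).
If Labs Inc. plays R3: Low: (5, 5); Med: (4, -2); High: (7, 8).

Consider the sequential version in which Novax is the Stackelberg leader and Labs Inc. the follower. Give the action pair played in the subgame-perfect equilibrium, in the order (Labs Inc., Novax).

(R0, High)

Labs Inc. best-responds to each possible Novax move:
- Low: BR = R3, leader payoff 5.
- Med: BR = R2, leader payoff -3.
- High: BR = R0, leader payoff 10.
Among 5, -3, 10, the best is 10 at High. Subgame-perfect outcome: (R0, High) with payoffs (9, 10).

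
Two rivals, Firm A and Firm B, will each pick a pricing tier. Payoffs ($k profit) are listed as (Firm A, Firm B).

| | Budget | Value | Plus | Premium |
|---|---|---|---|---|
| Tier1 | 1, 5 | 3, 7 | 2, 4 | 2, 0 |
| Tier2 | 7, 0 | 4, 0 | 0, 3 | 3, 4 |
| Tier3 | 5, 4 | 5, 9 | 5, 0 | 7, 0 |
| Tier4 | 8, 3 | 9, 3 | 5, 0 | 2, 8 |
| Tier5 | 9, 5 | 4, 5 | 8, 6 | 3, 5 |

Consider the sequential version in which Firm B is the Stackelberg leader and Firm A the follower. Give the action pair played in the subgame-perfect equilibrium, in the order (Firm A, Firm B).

(Tier5, Plus)

Work backward from Firm A's decision.
- Budget: BR = Tier5, leader payoff 5.
- Value: BR = Tier4, leader payoff 3.
- Plus: BR = Tier5, leader payoff 6.
- Premium: BR = Tier3, leader payoff 0.
Maximizing over 5, 3, 6, 0, Firm B chooses Plus. Subgame-perfect outcome: (Tier5, Plus) with payoffs (8, 6).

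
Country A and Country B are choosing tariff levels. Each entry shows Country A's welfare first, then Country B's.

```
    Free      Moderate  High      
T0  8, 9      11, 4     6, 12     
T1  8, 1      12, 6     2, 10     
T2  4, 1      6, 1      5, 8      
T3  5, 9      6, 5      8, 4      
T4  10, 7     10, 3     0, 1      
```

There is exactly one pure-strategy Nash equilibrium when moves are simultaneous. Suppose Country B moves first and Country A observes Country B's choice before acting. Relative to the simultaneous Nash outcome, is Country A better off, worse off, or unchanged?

unchanged

Work backward from Country A's decision.
- Free → Country A plays T4 (best of 8, 8, 4, 5, 10); Country B gets 7.
- Moderate → Country A plays T1 (best of 11, 12, 6, 6, 10); Country B gets 6.
- High → Country A plays T3 (best of 6, 2, 5, 8, 0); Country B gets 4.
Country B's induced payoffs are 7, 6, 4, so Country B commits to Free. Subgame-perfect outcome: (T4, Free) with payoffs (10, 7).
Under simultaneous play:
Country A's best replies: Free→T4; Moderate→T1; High→T3.
Country B's best replies: T0→High; T1→High; T2→High; T3→Free; T4→Free.
Only (T4, Free) has each player best-responding; Nash payoffs (10, 7).
Country A earns 10 sequentially versus 10 at the Nash outcome: unchanged.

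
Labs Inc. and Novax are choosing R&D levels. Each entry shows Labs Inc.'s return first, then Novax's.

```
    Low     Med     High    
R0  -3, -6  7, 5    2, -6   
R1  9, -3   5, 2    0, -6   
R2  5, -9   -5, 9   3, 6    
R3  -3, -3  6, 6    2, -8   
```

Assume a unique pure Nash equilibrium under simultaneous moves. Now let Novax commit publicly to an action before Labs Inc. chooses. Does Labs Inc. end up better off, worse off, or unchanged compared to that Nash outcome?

Solve by backward induction (Novax leads).
- Low → Labs Inc. plays R1 (best of -3, 9, 5, -3); Novax gets -3.
- Med → Labs Inc. plays R0 (best of 7, 5, -5, 6); Novax gets 5.
- High → Labs Inc. plays R2 (best of 2, 0, 3, 2); Novax gets 6.
Among -3, 5, 6, the best is 6 at High. Subgame-perfect outcome: (R2, High) with payoffs (3, 6).
Under simultaneous play:
Labs Inc.'s best replies: Low→R1; Med→R0; High→R2.
Novax's best replies: R0→Med; R1→Med; R2→Med; R3→Med.
The unique mutual best reply is (R0, Med), giving (7, 5).
Labs Inc. earns 3 sequentially versus 7 at the Nash outcome: worse off.

worse off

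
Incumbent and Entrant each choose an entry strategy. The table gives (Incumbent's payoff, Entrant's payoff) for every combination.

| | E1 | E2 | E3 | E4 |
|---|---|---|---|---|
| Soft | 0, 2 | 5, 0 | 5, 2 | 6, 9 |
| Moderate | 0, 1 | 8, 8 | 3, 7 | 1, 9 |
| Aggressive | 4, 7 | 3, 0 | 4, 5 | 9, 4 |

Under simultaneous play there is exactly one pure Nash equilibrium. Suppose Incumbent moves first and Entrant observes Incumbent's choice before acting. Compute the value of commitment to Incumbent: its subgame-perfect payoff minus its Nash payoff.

2

Entrant best-responds to each possible Incumbent move:
- Soft: Entrant compares 2, 0, 2, 9 and picks E4; Incumbent would get 6.
- Moderate: Entrant compares 1, 8, 7, 9 and picks E4; Incumbent would get 1.
- Aggressive: Entrant compares 7, 0, 5, 4 and picks E1; Incumbent would get 4.
Incumbent's induced payoffs are 6, 1, 4, so Incumbent commits to Soft. Subgame-perfect outcome: (Soft, E4) with payoffs (6, 9).
For the simultaneous game, intersect best replies.
Incumbent's best replies: E1→Aggressive; E2→Moderate; E3→Soft; E4→Aggressive.
Entrant's best replies: Soft→E4; Moderate→E4; Aggressive→E1.
The unique mutual best reply is (Aggressive, E1), giving (4, 7).
Incumbent's commitment gain: 6 − 4 = 2.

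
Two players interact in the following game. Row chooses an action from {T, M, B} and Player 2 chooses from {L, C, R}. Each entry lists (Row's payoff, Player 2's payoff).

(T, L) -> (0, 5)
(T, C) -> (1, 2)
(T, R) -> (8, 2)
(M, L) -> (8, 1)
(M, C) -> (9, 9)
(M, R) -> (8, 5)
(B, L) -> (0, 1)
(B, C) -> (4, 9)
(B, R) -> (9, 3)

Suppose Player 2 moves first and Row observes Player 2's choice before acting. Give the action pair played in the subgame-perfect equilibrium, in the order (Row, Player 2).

(M, C)

Backward induction with Player 2 moving first.
- L → Row plays M (best of 0, 8, 0); Player 2 gets 1.
- C → Row plays M (best of 1, 9, 4); Player 2 gets 9.
- R → Row plays B (best of 8, 8, 9); Player 2 gets 3.
Maximizing over 1, 9, 3, Player 2 chooses C. Subgame-perfect outcome: (M, C) with payoffs (9, 9).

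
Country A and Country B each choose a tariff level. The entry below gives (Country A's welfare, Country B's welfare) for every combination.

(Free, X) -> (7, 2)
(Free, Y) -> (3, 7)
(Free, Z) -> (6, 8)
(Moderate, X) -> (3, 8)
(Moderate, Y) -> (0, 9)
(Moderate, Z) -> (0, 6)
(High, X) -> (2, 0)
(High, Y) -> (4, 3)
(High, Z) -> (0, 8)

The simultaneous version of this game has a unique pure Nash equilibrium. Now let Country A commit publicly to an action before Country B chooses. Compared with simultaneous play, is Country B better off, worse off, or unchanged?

unchanged

Backward induction with Country A moving first.
- Free → Country B plays Z (best of 2, 7, 8); Country A gets 6.
- Moderate → Country B plays Y (best of 8, 9, 6); Country A gets 0.
- High → Country B plays Z (best of 0, 3, 8); Country A gets 0.
Maximizing over 6, 0, 0, Country A chooses Free. Subgame-perfect outcome: (Free, Z) with payoffs (6, 8).
Now find the simultaneous Nash equilibrium.
Country A's best replies: X→Free; Y→High; Z→Free.
Country B's best replies: Free→Z; Moderate→Y; High→Z.
The unique mutual best reply is (Free, Z), giving (6, 8).
Country B earns 8 sequentially versus 8 at the Nash outcome: unchanged.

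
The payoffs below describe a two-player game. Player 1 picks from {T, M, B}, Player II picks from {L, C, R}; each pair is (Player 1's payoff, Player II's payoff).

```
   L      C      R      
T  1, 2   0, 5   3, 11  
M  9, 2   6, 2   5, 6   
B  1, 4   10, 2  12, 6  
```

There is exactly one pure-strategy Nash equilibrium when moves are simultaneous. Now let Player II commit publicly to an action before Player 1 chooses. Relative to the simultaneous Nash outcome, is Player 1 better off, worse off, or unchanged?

Work backward from Player 1's decision.
- L: Player 1 compares 1, 9, 1 and picks M; Player II would get 2.
- C: Player 1 compares 0, 6, 10 and picks B; Player II would get 2.
- R: Player 1 compares 3, 5, 12 and picks B; Player II would get 6.
Player II's induced payoffs are 2, 2, 6, so Player II commits to R. Subgame-perfect outcome: (B, R) with payoffs (12, 6).
Now find the simultaneous Nash equilibrium.
Player 1's best replies: L→M; C→B; R→B.
Player II's best replies: T→R; M→R; B→R.
The unique mutual best reply is (B, R), giving (12, 6).
Player 1 earns 12 sequentially versus 12 at the Nash outcome: unchanged.

unchanged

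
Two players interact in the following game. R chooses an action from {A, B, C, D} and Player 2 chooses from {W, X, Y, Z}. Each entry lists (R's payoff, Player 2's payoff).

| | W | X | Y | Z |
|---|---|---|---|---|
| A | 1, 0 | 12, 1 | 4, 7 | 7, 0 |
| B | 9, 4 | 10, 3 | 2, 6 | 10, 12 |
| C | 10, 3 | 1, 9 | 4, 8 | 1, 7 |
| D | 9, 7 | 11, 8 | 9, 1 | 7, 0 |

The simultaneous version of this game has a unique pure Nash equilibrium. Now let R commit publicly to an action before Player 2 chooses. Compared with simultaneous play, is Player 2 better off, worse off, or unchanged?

Solve by backward induction (R leads).
- A → Player 2 plays Y (best of 0, 1, 7, 0); R gets 4.
- B → Player 2 plays Z (best of 4, 3, 6, 12); R gets 10.
- C → Player 2 plays X (best of 3, 9, 8, 7); R gets 1.
- D → Player 2 plays X (best of 7, 8, 1, 0); R gets 11.
R's induced payoffs are 4, 10, 1, 11, so R commits to D. Subgame-perfect outcome: (D, X) with payoffs (11, 8).
For the simultaneous game, intersect best replies.
R's best replies: W→C; X→A; Y→D; Z→B.
Player 2's best replies: A→Y; B→Z; C→X; D→X.
The unique mutual best reply is (B, Z), giving (10, 12).
Player 2 earns 8 sequentially versus 12 at the Nash outcome: worse off.

worse off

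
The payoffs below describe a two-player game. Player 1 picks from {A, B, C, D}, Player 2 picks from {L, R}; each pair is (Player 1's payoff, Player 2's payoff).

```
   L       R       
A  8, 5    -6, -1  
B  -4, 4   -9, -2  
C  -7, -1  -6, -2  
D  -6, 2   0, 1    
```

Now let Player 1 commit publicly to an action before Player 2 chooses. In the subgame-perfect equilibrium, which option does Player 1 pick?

Solve by backward induction (Player 1 leads).
- A → Player 2 plays L (best of 5, -1); Player 1 gets 8.
- B → Player 2 plays L (best of 4, -2); Player 1 gets -4.
- C → Player 2 plays L (best of -1, -2); Player 1 gets -7.
- D → Player 2 plays L (best of 2, 1); Player 1 gets -6.
Maximizing over 8, -4, -7, -6, Player 1 chooses A. Subgame-perfect outcome: (A, L) with payoffs (8, 5).

A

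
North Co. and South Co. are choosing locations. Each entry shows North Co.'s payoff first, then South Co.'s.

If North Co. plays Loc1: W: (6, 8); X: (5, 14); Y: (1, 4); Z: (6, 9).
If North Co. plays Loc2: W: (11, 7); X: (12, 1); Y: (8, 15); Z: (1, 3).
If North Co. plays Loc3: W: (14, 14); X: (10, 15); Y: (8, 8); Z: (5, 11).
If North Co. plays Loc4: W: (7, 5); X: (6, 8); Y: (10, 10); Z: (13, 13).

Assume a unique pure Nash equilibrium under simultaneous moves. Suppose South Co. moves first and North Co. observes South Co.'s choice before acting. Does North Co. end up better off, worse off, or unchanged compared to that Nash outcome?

Work backward from North Co.'s decision.
- W: North Co. compares 6, 11, 14, 7 and picks Loc3; South Co. would get 14.
- X: North Co. compares 5, 12, 10, 6 and picks Loc2; South Co. would get 1.
- Y: North Co. compares 1, 8, 8, 10 and picks Loc4; South Co. would get 10.
- Z: North Co. compares 6, 1, 5, 13 and picks Loc4; South Co. would get 13.
Maximizing over 14, 1, 10, 13, South Co. chooses W. Subgame-perfect outcome: (Loc3, W) with payoffs (14, 14).
Now find the simultaneous Nash equilibrium.
North Co.'s best replies: W→Loc3; X→Loc2; Y→Loc4; Z→Loc4.
South Co.'s best replies: Loc1→X; Loc2→Y; Loc3→X; Loc4→Z.
Only (Loc4, Z) has each player best-responding; Nash payoffs (13, 13).
North Co. earns 14 sequentially versus 13 at the Nash outcome: better off.

better off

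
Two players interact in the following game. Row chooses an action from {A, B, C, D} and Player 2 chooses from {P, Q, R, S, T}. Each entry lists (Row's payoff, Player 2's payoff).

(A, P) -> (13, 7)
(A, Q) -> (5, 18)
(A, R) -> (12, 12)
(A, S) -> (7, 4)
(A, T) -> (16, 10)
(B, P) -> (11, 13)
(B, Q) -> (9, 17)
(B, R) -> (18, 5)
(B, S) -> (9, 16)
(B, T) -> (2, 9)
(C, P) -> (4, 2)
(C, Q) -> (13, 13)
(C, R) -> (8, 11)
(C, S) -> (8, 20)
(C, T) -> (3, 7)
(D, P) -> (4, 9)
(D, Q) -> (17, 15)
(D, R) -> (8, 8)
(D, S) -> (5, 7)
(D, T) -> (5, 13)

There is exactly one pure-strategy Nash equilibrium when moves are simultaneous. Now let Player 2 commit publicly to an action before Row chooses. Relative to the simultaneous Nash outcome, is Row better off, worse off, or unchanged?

Backward induction with Player 2 moving first.
- P: Row compares 13, 11, 4, 4 and picks A; Player 2 would get 7.
- Q: Row compares 5, 9, 13, 17 and picks D; Player 2 would get 15.
- R: Row compares 12, 18, 8, 8 and picks B; Player 2 would get 5.
- S: Row compares 7, 9, 8, 5 and picks B; Player 2 would get 16.
- T: Row compares 16, 2, 3, 5 and picks A; Player 2 would get 10.
Player 2's induced payoffs are 7, 15, 5, 16, 10, so Player 2 commits to S. Subgame-perfect outcome: (B, S) with payoffs (9, 16).
Under simultaneous play:
Row's best replies: P→A; Q→D; R→B; S→B; T→A.
Player 2's best replies: A→Q; B→Q; C→S; D→Q.
Only (D, Q) has each player best-responding; Nash payoffs (17, 15).
Row earns 9 sequentially versus 17 at the Nash outcome: worse off.

worse off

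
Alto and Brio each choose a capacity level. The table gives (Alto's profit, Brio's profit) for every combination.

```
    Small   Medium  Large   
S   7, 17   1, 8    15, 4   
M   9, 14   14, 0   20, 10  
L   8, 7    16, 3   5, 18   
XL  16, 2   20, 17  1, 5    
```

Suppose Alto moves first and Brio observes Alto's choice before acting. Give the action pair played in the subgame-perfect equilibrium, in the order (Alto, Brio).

Solve by backward induction (Alto leads).
- S: Brio compares 17, 8, 4 and picks Small; Alto would get 7.
- M: Brio compares 14, 0, 10 and picks Small; Alto would get 9.
- L: Brio compares 7, 3, 18 and picks Large; Alto would get 5.
- XL: Brio compares 2, 17, 5 and picks Medium; Alto would get 20.
Alto's induced payoffs are 7, 9, 5, 20, so Alto commits to XL. Subgame-perfect outcome: (XL, Medium) with payoffs (20, 17).

(XL, Medium)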